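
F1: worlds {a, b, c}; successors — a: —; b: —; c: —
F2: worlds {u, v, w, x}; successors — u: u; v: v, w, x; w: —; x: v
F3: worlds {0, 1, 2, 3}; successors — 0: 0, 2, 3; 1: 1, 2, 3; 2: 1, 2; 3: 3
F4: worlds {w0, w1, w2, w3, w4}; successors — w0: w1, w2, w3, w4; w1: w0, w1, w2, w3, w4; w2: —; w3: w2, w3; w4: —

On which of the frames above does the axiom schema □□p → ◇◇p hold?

Frame correspondent (Sahlqvist): ∀x ∃w (xR²w ∧ xR²w) — i.e. a generalized confluence (Geach) condition.
F1: fails — at a but no w with aR²w and aR²w.
F2: fails — at w but no t with wR²t and wR²t.
F3: holds.
F4: fails — at w2 but no w with w2R²w and w2R²w.

F3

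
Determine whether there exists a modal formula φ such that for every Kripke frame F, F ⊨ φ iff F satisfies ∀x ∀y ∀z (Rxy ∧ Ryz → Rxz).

Yes — defined by □r → □□r

This is a Sahlqvist condition; the 4 axiom □r → □□r defines it.
Suppose □r→□□r is valid. Take Rxy, Ryz and set V(r)={w : Rxw}. Then □r at x, so □□r at x, so □r at y, so r at z, i.e. Rxz.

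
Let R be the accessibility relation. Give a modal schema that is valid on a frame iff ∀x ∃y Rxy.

This is seriality; the standard corresponding axiom is D: □p → ◇p.
Suppose □p→◇p is valid. At any x set V(p)=W. Then □p at x, so ◇p at x, so x has a successor.

□p → ◇p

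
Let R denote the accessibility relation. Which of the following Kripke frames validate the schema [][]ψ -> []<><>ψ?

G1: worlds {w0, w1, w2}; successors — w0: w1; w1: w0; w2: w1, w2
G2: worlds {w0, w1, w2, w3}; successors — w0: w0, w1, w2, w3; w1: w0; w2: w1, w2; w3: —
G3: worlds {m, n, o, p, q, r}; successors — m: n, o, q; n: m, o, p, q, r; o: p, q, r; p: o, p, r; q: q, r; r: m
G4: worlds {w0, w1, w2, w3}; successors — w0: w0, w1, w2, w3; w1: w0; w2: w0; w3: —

Frame correspondent (Sahlqvist): forall x forall z (xRz -> exists w (x R^2 w & z R^2 w)) — i.e. a generalized confluence (Geach) condition.
G1: fails — w0Rw1 but no w with w0R²w and w1R²w.
G2: fails — w0Rw3 but no w with w0R²w and w3R²w.
G3: satisfies the condition.
G4: fails — w0Rw3 but no w with w0R²w and w3R²w.

G3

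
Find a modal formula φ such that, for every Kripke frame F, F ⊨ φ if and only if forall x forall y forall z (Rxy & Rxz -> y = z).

The condition is partial functionality. The CD schema ◇q → □q defines it.

◇q → □q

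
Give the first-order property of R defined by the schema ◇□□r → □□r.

This is a Sahlqvist (Geach-type) schema ◇^1□^2r → □^2◇^0r.
First-order correspondent: ∀x ∀y ∀z ((xRy ∧ xR²z) → ∃w (yR²w ∧ z = w)).

∀x ∀y ∀z ((xRy ∧ xR²z) → ∃w (yR²w ∧ z = w))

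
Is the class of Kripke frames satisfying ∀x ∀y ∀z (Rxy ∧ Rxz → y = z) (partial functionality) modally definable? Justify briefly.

The condition is partial functionality. A defining modal formula is ◇r → □r.
Suppose ◇r→□r is valid. Take Rxy, Rxz and set V(r)={y}. Then ◇r at x, so □r at x, so r at z, i.e. z=y.

Definable; ◇r → □r defines it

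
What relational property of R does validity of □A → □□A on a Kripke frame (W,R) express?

Suppose □A→□□A is valid. Take Rxy, Ryz and set V(A)={w : Rxw}. Then □A at x, so □□A at x, so □A at y, so A at z, i.e. Rxz.
Conversely, on a frame with transitivity the schema holds at every world under every valuation.
So the correspondent is transitivity.

transitivity: ∀x ∀y ∀z (Rxy ∧ Ryz → Rxz)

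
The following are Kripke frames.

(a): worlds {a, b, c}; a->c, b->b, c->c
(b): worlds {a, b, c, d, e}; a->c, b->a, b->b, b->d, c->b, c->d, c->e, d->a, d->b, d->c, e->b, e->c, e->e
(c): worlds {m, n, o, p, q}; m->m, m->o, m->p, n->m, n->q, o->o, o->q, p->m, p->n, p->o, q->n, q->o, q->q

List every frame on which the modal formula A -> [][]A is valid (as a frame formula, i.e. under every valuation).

none

This is the axiom for a generalized confluence (Geach) condition; its first-order frame correspondent is forall x forall z (x R^2 z -> exists w (x = w & z = w)).
(a): fails — aR²c but a ≠ c.
(b): fails — aR²b but a ≠ b.
(c): fails — mR²n but m ≠ n.
Valid on no frame.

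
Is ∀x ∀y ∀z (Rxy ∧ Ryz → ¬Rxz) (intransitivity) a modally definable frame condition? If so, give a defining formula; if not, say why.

Not definable by any modal formula

Any modally definable frame class is closed under surjective bounded morphisms.
The 5-cycle (worlds a,b,c,d,e with a→b→c→d→e→a) is intransitive. Mapping every world to a single reflexive point • is a surjective bounded morphism; the reflexive point is not intransitive (R••∧R•• but R••).
So the class is not modally definable.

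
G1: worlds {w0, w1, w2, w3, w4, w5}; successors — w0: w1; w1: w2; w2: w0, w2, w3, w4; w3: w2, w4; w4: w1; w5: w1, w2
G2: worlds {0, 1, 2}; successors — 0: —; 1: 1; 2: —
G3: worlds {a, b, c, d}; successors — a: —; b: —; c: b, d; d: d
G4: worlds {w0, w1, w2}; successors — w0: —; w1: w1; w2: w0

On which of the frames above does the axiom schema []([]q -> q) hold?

The schema corresponds to shift-reflexivity: forall x forall y (Rxy -> Ryy).
G1: fails — Rw2w4 but not Rw4w4.
G2: holds.
G3: fails — Rcb but not Rbb.
G4: fails — Rw2w0 but not Rw0w0.

G2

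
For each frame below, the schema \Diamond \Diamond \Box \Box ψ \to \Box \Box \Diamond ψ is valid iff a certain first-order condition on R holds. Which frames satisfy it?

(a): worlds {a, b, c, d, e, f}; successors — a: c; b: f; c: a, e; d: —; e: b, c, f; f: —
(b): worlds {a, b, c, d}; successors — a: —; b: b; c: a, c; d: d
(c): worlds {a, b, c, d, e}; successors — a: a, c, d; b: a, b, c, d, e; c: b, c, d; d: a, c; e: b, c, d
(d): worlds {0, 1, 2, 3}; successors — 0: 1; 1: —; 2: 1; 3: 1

(c), (d)

Frame correspondent (Sahlqvist): \forall x \forall y \forall z ((x R^2 y \wedge x R^2 z) \to \exists w (y R^2 w \wedge zRw)) — i.e. a generalized confluence (Geach) condition.
(a): fails — aR²a, aR²a but no w with aR²w and aRw.
(b): fails — cR²a, cR²a but no w with aR²w and aRw.
(c): satisfies the condition.
(d): satisfies the condition.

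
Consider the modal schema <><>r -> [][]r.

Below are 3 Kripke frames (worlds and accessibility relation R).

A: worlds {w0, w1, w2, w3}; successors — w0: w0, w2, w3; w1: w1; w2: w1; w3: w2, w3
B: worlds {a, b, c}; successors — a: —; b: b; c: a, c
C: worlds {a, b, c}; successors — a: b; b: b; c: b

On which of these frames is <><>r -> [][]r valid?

C

This is the axiom for a generalized confluence (Geach) condition; its first-order frame correspondent is forall x forall y forall z ((x R^2 y & x R^2 z) -> exists w (y = w & z = w)).
A: fails — w0R²w0, w0R²w1 but w0 ≠ w1.
B: fails — cR²a, cR²c but a ≠ c.
C: satisfies the condition.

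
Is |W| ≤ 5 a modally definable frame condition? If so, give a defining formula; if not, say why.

Any modally definable frame class is closed under disjoint unions.
Any modal formula valid on each of 6 disjoint one-world frames is valid on their disjoint union (validity is preserved under disjoint unions). Each one-world frame has |W|=1≤5, but the union has |W|=6.
So no modal formula (or set of formulas) defines exactly the |W|≤5 frames.

No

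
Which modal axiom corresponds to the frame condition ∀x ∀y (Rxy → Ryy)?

A defining formula is □(□ψ → ψ) (the T□ axiom).
Suppose □(□ψ→ψ) is valid. Take Rxy and set V(ψ)={w : Ryw}. Then at y, □ψ holds; since □(□ψ→ψ) at x, □ψ→ψ at y, so ψ at y, i.e. Ryy.

□(□ψ → ψ)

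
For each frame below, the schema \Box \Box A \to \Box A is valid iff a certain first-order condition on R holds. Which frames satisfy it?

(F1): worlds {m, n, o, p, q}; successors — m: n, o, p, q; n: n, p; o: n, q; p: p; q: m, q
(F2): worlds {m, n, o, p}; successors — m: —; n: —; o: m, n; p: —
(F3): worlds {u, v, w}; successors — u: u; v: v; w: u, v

(F3)

The schema corresponds to density: \forall x \forall y (Rxy \to \exists z (Rxz \wedge Rzy)).
(F1): fails — Rmo but no z with Rmz and Rzo.
(F2): fails — Rom but no z with Roz and Rzm.
(F3): condition met.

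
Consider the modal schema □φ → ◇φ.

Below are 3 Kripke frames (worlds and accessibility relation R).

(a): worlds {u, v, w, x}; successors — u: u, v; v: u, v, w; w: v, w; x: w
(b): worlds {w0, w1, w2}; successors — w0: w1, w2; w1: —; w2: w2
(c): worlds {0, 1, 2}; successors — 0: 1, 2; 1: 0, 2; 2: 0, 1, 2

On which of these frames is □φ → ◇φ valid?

(a), (c)

The schema corresponds to seriality: ∀x ∃y Rxy.
(a): holds.
(b): fails — world w1 has no successor.
(c): holds.
Valid on: (a), (c).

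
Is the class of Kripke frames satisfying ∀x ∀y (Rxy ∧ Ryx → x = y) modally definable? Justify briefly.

Any modally definable frame class is closed under surjective bounded morphisms.
The 8-cycle (worlds 0,1,2,3,4,5,6,7 with 0→1→2→3→4→5→6→7→0) is antisymmetric. Sending even-indexed worlds to s and odd-indexed worlds to t is a surjective bounded morphism onto the two-world frame with s↔t, which is not antisymmetric.
Hence antisymmetry is not modally definable.

Not definable by any modal formula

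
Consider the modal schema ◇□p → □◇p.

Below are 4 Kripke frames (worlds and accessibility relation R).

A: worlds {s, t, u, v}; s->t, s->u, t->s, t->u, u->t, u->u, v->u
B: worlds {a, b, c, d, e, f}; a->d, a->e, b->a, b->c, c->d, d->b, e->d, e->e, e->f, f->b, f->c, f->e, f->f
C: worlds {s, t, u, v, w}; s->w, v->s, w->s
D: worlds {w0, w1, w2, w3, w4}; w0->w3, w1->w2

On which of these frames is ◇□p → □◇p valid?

The schema corresponds to convergence: ∀x ∀y ∀z (Rxy ∧ Rxz → ∃w (Ryw ∧ Rzw)).
A: ✓.
B: fails — Rae and Rad but e and d have no common successor.
C: ✓.
D: fails — Rw0w3 and Rw0w3 but w3 and w3 have no common successor.
Valid on: A, C.

A, C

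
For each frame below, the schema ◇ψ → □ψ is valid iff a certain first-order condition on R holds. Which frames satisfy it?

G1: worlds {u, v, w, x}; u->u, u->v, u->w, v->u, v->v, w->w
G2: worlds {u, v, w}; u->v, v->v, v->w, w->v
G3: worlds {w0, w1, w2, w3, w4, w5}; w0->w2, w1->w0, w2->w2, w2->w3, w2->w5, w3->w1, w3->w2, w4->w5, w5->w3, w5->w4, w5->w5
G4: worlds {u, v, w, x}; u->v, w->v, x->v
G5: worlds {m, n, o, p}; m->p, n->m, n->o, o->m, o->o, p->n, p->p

The schema corresponds to partial functionality: ∀x ∀y ∀z (Rxy ∧ Rxz → y = z).
G1: fails — u sees both u and v.
G2: fails — v sees both v and w.
G3: fails — w2 sees both w2 and w3.
G4: holds.
G5: fails — n sees both m and o.

G4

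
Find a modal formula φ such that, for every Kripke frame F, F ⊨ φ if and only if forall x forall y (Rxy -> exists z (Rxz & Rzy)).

□□ψ → □ψ

This is density; the standard corresponding axiom is C4: □□ψ → □ψ.
Suppose □□ψ→□ψ is valid. Take Rxy and set V(ψ)={w : xR²w}. Then □□ψ at x, so □ψ at x, so ψ at y, i.e. ∃z(Rxz∧Rzy).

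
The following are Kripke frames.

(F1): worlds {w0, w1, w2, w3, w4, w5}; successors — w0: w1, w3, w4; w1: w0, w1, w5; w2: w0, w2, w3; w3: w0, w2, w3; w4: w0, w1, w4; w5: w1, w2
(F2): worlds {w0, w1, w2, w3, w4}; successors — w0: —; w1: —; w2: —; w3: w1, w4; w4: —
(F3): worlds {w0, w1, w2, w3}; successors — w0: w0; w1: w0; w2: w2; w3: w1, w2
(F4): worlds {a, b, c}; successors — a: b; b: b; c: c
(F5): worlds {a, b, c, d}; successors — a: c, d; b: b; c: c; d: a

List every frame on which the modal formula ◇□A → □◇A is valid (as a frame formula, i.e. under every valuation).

(F1), (F4)

Frame correspondent (Sahlqvist): ∀x ∀y ∀z (Rxy ∧ Rxz → ∃w (Ryw ∧ Rzw)) — i.e. convergence.
(F1): holds.
(F2): fails — Rw3w1 and Rw3w1 but w1 and w1 have no common successor.
(F3): fails — Rw3w1 and Rw3w2 but w1 and w2 have no common successor.
(F4): holds.
(F5): fails — Rac and Rad but c and d have no common successor.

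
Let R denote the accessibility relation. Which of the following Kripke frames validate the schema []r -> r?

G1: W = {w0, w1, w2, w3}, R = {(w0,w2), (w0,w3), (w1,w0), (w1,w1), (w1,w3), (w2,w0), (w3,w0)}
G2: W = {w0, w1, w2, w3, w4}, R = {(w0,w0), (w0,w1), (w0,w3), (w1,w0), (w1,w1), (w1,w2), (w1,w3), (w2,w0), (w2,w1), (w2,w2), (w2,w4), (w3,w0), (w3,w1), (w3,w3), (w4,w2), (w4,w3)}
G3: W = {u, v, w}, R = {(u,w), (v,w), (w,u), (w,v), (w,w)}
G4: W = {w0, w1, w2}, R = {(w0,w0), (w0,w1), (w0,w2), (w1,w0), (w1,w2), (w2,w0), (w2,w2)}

Frame correspondent (Sahlqvist): forall x Rxx — i.e. reflexivity.
G1: fails — world w0 does not see itself.
G2: fails — world w4 does not see itself.
G3: fails — world u does not see itself.
G4: fails — world w1 does not see itself.

none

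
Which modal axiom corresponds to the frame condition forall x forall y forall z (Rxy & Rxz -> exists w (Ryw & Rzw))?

The condition is convergence. The .2 schema ◇□p → □◇p defines it.
Suppose ◇□p→□◇p is valid. Take Rxy, Rxz and set V(p)={w : Ryw}. Then □p at y so ◇□p at x, so □◇p at x, so ◇p at z, giving w with Rzw and Ryw.

◇□p → □◇p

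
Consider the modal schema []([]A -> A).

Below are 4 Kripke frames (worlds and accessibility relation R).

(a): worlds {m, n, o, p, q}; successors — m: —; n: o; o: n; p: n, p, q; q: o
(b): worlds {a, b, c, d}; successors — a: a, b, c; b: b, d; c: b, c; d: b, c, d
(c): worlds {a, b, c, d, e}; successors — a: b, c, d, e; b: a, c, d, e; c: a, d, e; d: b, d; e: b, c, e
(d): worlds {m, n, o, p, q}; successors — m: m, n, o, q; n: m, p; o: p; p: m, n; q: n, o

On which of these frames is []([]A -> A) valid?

Frame correspondent (Sahlqvist): forall x forall y (Rxy -> Ryy) — i.e. shift-reflexivity.
(a): fails — Ron but not Rnn.
(b): ✓.
(c): fails — Rbc but not Rcc.
(d): fails — Rop but not Rpp.
Valid on: (b).

(b)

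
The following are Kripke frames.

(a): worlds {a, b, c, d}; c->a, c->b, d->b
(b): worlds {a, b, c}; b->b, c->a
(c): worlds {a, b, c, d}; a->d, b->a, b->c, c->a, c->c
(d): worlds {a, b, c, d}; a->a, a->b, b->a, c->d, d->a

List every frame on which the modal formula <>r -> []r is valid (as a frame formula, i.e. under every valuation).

(b)

This is the axiom for partial functionality; its first-order frame correspondent is forall x forall y forall z (Rxy & Rxz -> y = z).
(a): fails — c sees both a and b.
(b): ✓.
(c): fails — b sees both a and c.
(d): fails — a sees both a and b.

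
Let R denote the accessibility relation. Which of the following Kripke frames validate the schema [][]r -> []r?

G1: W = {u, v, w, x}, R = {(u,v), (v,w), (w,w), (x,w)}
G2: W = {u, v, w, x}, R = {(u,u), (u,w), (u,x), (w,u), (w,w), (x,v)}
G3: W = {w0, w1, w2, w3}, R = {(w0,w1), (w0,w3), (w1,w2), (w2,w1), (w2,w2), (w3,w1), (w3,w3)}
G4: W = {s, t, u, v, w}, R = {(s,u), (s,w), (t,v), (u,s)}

Frame correspondent (Sahlqvist): forall x forall y (Rxy -> exists z (Rxz & Rzy)) — i.e. density.
G1: fails — Ruv but no z with Ruz and Rzv.
G2: fails — Rxv but no z with Rxz and Rzv.
G3: satisfies the condition.
G4: fails — Rsu but no z with Rsz and Rzu.
Valid on: G3.

G3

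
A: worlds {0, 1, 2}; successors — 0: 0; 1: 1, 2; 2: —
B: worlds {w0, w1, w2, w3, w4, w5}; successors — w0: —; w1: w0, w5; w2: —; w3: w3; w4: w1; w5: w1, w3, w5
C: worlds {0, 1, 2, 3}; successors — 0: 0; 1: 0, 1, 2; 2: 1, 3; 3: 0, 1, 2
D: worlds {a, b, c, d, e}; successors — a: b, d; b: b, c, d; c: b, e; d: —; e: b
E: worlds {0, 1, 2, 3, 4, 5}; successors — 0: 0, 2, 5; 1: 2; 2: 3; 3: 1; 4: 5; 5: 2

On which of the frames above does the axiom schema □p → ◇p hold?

The schema corresponds to seriality: ∀x ∃y Rxy.
A: fails — world 2 has no successor.
B: fails — world w0 has no successor.
C: satisfies the condition.
D: fails — world d has no successor.
E: satisfies the condition.

C, E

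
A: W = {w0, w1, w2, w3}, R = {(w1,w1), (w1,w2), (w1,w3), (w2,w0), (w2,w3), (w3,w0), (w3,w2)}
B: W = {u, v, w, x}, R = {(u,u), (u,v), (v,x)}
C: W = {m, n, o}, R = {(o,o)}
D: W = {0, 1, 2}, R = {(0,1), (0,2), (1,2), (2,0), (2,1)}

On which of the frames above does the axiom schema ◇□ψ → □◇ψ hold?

The schema corresponds to convergence: ∀x ∀y ∀z (Rxy ∧ Rxz → ∃w (Ryw ∧ Rzw)).
A: fails — Rw2w0 and Rw2w0 but w0 and w0 have no common successor.
B: fails — Ruv and Ruu but v and u have no common successor.
C: satisfies the condition.
D: fails — R02 and R01 but 2 and 1 have no common successor.
Valid on: C.

C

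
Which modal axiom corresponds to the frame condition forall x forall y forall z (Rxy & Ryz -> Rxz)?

A defining formula is □ψ → □□ψ (the 4 axiom).
Suppose □ψ→□□ψ is valid. Take Rxy, Ryz and set V(ψ)={w : Rxw}. Then □ψ at x, so □□ψ at x, so □ψ at y, so ψ at z, i.e. Rxz.

□ψ → □□ψ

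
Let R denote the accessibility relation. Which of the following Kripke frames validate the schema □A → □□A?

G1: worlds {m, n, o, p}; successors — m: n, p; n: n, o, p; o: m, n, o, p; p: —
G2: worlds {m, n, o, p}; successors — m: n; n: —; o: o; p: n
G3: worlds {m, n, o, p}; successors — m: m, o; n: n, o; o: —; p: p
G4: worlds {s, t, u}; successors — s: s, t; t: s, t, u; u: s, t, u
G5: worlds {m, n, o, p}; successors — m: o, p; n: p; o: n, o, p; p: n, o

This is the axiom for transitivity; its first-order frame correspondent is ∀x ∀y ∀z (Rxy ∧ Ryz → Rxz).
G1: fails — Rno and Rom but not Rnm.
G2: holds.
G3: holds.
G4: fails — Rst and Rtu but not Rsu.
G5: fails — Rpn and Rnp but not Rpp.

G2, G3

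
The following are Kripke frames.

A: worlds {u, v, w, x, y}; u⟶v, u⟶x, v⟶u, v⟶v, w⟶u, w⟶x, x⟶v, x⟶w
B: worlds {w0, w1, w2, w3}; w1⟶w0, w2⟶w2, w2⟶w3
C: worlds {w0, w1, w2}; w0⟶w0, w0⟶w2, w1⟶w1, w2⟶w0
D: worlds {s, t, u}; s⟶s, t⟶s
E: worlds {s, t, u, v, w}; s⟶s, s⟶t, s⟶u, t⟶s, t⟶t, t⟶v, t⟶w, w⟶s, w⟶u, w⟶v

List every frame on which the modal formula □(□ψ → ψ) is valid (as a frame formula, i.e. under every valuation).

This is the axiom for shift-reflexivity; its first-order frame correspondent is ∀x ∀y (Rxy → Ryy).
A: fails — Rxw but not Rww.
B: fails — Rw1w0 but not Rw0w0.
C: fails — Rw0w2 but not Rw2w2.
D: condition met.
E: fails — Rtv but not Rvv.

D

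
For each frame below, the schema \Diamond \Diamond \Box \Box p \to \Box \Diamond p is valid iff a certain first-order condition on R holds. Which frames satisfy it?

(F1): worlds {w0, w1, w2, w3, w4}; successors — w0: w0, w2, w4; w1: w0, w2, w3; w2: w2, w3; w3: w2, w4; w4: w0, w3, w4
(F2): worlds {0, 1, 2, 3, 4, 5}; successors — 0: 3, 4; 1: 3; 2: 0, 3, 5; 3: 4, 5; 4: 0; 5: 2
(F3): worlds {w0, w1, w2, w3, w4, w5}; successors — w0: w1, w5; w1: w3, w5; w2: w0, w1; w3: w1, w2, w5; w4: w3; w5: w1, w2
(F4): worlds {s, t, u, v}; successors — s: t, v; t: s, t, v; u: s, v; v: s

(F1), (F3)

This is the axiom for a generalized confluence (Geach) condition; its first-order frame correspondent is \forall x \forall y \forall z ((x R^2 y \wedge xRz) \to \exists w (y R^2 w \wedge zRw)).
(F1): satisfies the condition.
(F2): fails — 0R²4, 0R4 but no w with 4R²w and 4Rw.
(F3): satisfies the condition.
(F4): fails — sR²v, sRv but no w with vR²w and vRw.
Valid on: (F1), (F3).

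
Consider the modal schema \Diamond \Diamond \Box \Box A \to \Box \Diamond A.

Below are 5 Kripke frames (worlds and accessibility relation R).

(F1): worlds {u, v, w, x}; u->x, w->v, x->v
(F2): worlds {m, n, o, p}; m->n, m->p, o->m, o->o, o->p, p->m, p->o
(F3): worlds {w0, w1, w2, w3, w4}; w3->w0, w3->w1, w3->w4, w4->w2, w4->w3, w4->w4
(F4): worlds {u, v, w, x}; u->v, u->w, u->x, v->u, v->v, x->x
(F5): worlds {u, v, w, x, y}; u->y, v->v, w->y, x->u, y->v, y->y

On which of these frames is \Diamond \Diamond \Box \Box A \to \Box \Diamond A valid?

The schema corresponds to a generalized confluence (Geach) condition: \forall x \forall y \forall z ((x R^2 y \wedge xRz) \to \exists w (y R^2 w \wedge zRw)).
(F1): fails — uR²v, uRx but no t with vR²t and xRt.
(F2): fails — mR²m, mRn but no w with mR²w and nRw.
(F3): fails — w3R²w2, w3Rw0 but no w with w2R²w and w0Rw.
(F4): fails — uR²u, uRw but no t with uR²t and wRt.
(F5): ✓.
Valid on: (F5).

(F5)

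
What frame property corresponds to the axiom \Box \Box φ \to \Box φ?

density: \forall x \forall y (Rxy \to \exists z (Rxz \wedge Rzy))

Suppose □□φ→□φ is valid. Take Rxy and set V(φ)={w : xR²w}. Then □□φ at x, so □φ at x, so φ at y, i.e. ∃z(Rxz∧Rzy).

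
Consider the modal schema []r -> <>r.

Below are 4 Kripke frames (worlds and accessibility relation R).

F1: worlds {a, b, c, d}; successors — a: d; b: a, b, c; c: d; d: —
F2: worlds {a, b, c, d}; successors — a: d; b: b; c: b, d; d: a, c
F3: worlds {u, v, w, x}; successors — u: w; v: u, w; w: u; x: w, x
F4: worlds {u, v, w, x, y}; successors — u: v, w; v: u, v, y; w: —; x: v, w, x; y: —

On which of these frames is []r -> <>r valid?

Frame correspondent (Sahlqvist): forall x exists y Rxy — i.e. seriality.
F1: fails — world d has no successor.
F2: ✓.
F3: ✓.
F4: fails — world w has no successor.
Valid on: F2, F3.

F2, F3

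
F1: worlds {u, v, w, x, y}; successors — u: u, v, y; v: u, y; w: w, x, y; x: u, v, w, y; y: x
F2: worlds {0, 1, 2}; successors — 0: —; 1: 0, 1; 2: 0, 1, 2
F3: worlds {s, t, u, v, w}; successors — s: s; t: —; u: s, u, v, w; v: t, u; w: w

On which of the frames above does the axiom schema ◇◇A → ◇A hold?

Frame correspondent (Sahlqvist): ∀x ∀y ∀z (Rxy ∧ Ryz → Rxz) — i.e. transitivity.
F1: fails — Rxw and Rwx but not Rxx.
F2: condition met.
F3: fails — Ruv and Rvt but not Rut.
Valid on: F2.

F2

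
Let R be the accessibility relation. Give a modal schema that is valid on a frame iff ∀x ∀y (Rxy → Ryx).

The condition is symmetry. The B schema r → □◇r defines it.
Suppose r→□◇r is valid. Take Rxy and set V(r)={x}. Then r at x, so □◇r at x, so ◇r at y, so some z with Ryz has r; z=x, i.e. Ryx.

r → □◇r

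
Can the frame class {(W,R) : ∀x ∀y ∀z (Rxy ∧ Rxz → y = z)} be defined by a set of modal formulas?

Yes — defined by ◇p → □p

This is a Sahlqvist condition; the CD axiom ◇p → □p defines it.
Suppose ◇p→□p is valid. Take Rxy, Rxz and set V(p)={y}. Then ◇p at x, so □p at x, so p at z, i.e. z=y.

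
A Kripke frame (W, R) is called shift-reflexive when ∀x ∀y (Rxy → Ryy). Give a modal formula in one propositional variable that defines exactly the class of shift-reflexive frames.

A defining formula is □(□s → s) (the T□ axiom).
Suppose □(□s→s) is valid. Take Rxy and set V(s)={w : Ryw}. Then at y, □s holds; since □(□s→s) at x, □s→s at y, so s at y, i.e. Ryy.

□(□s → s)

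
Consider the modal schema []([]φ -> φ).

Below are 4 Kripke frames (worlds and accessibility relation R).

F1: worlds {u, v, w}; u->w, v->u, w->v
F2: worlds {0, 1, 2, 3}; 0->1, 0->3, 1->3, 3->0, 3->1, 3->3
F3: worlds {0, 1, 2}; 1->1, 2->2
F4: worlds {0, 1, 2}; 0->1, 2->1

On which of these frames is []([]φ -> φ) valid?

The schema corresponds to shift-reflexivity: forall x forall y (Rxy -> Ryy).
F1: fails — Rvu but not Ruu.
F2: fails — R31 but not R11.
F3: holds.
F4: fails — R01 but not R11.
Valid on: F3.

F3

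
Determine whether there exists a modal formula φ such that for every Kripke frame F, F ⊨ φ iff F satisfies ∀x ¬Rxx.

No

Any modally definable frame class is closed under surjective bounded morphisms.
The 3-cycle (worlds w0,w1,w2 with w0→w1→w2→w0) is irreflexive, and the map sending every world to a single reflexive point • is a surjective bounded morphism (forth: every edge maps to (•,•); back: every world has a successor). So any modal formula valid on the 3-cycle is also valid on the reflexive point, which is not irreflexive.
Hence irreflexivity is not modally definable.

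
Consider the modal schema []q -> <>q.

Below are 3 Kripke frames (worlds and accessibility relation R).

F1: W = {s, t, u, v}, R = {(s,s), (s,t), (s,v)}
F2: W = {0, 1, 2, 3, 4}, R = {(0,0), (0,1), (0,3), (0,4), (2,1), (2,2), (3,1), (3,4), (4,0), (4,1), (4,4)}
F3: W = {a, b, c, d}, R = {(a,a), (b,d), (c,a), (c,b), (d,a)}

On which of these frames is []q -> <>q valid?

F3

This is the axiom for seriality; its first-order frame correspondent is forall x exists y Rxy.
F1: fails — world t has no successor.
F2: fails — world 1 has no successor.
F3: condition met.
Valid on: F3.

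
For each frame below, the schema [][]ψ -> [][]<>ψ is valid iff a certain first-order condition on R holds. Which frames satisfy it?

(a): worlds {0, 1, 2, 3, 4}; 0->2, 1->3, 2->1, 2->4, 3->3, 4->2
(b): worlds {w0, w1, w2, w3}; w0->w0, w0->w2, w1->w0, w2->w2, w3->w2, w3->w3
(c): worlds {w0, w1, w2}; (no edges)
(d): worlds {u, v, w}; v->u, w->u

(b), (c), (d)

This is the axiom for a generalized confluence (Geach) condition; its first-order frame correspondent is forall x forall z (x R^2 z -> exists w (x R^2 w & zRw)).
(a): fails — 0R²1 but no w with 0R²w and 1Rw.
(b): ✓.
(c): ✓.
(d): ✓.
Valid on: (b), (c), (d).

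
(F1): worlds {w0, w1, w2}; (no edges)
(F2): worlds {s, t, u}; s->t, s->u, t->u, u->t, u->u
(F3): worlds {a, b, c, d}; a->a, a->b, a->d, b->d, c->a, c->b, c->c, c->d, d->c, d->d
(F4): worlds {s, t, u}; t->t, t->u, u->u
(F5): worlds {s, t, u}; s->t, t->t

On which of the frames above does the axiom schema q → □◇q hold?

The schema corresponds to symmetry: ∀x ∀y (Rxy → Ryx).
(F1): ✓.
(F2): fails — Rsu but not Rus.
(F3): fails — Rab but not Rba.
(F4): fails — Rtu but not Rut.
(F5): fails — Rst but not Rts.

(F1)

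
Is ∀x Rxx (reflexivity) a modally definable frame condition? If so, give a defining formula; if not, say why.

This is a Sahlqvist condition; the T axiom □r → r defines it.

Yes, by □r → r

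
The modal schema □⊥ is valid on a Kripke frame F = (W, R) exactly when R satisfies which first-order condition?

emptiness of R: ∀x ∀y ¬Rxy

This schema is the Ver axiom.
Its frame correspondent is emptiness of R — ∀x ∀y ¬Rxy.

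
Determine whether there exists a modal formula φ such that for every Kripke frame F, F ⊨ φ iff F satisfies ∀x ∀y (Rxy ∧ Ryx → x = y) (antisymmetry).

If a class were modally definable it would be closed under surjective bounded morphisms (Goldblatt–Thomason).
The 6-cycle (worlds w0,w1,w2,w3,w4,w5 with w0→w1→w2→w3→w4→w5→w0) is antisymmetric. Sending even-indexed worlds to • and odd-indexed worlds to ∘ is a surjective bounded morphism onto the two-world frame with •↔∘, which is not antisymmetric.
Hence antisymmetry is not modally definable.

No — not modally definable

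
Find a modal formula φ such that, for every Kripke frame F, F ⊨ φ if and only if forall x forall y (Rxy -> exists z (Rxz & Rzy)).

□□s → □s

This is density; the standard corresponding axiom is C4: □□s → □s.
Suppose □□s→□s is valid. Take Rxy and set V(s)={w : xR²w}. Then □□s at x, so □s at x, so s at y, i.e. ∃z(Rxz∧Rzy).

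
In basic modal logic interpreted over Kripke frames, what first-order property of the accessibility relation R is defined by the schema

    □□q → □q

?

Density

Suppose □□q→□q is valid. Take Rxy and set V(q)={w : xR²w}. Then □□q at x, so □q at x, so q at y, i.e. ∃z(Rxz∧Rzy).
Conversely, any frame satisfying ∀x ∀y (Rxy → ∃z (Rxz ∧ Rzy)) validates the schema.
So the correspondent is density.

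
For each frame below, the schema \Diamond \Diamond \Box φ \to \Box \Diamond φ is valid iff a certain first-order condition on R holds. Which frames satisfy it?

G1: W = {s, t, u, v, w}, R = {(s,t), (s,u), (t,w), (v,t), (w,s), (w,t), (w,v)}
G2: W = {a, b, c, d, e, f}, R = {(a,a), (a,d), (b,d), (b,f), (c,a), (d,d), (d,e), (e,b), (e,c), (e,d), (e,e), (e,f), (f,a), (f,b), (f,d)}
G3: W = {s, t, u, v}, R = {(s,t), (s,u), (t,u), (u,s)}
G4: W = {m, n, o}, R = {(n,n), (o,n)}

G4

Frame correspondent (Sahlqvist): \forall x \forall y \forall z ((x R^2 y \wedge xRz) \to \exists w (yRw \wedge zRw)) — i.e. a generalized confluence (Geach) condition.
G1: fails — sR²w, sRt but no w* with wRw* and tRw*.
G2: fails — dR²c, dRd but no w with cRw and dRw.
G3: fails — sR²s, sRu but no w with sRw and uRw.
G4: satisfies the condition.
Valid on: G4.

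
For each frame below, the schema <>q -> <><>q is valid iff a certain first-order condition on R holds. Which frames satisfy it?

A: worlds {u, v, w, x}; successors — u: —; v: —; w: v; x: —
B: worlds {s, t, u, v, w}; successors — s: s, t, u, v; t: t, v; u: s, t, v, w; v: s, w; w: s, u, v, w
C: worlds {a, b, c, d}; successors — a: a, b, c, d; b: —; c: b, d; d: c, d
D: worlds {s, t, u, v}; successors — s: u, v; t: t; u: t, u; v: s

The schema corresponds to a generalized confluence (Geach) condition: forall x forall y (xRy -> exists w (y = w & x R^2 w)).
A: fails — wRv but no t with v=t and wR²t.
B: holds.
C: fails — cRb but no w with b=w and cR²w.
D: fails — sRv but no w with v=w and sR²w.
Valid on: B.

B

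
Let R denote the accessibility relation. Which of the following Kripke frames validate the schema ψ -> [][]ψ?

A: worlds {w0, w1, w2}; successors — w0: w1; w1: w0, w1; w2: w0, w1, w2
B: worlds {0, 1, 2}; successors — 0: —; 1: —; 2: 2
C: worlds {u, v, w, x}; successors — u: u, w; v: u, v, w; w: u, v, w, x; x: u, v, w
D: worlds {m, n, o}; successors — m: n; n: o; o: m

This is the axiom for a generalized confluence (Geach) condition; its first-order frame correspondent is forall x forall z (x R^2 z -> exists w (x = w & z = w)).
A: fails — w0R²w1 but w0 ≠ w1.
B: ✓.
C: fails — uR²v but u ≠ v.
D: fails — mR²o but m ≠ o.
Valid on: B.

B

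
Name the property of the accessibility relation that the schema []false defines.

□⊥ is valid iff no world has any successor (otherwise □⊥ fails at any world with one).

emptiness of R: forall x forall y ~Rxy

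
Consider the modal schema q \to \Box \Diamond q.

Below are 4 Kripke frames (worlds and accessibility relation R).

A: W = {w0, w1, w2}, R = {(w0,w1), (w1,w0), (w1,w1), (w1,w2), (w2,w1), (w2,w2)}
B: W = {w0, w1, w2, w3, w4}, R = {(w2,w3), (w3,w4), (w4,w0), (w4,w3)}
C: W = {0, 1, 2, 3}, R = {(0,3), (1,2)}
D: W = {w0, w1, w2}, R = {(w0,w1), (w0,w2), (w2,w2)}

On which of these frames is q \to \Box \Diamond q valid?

Frame correspondent (Sahlqvist): \forall x \forall y (Rxy \to Ryx) — i.e. symmetry.
A: satisfies the condition.
B: fails — Rw4w0 but not Rw0w4.
C: fails — R12 but not R21.
D: fails — Rw0w1 but not Rw1w0.
Valid on: A.

A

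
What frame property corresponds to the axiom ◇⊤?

This schema is equivalent to the D axiom □r → ◇r.
Its frame correspondent is seriality — ∀x ∃y Rxy.

seriality: ∀x ∃y Rxy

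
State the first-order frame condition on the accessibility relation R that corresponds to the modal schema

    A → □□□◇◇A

∀x ∀z (xR³z → ∃w (x = w ∧ zR²w))

This is a Sahlqvist (Geach-type) schema ◇^0□^0A → □^3◇^2A.
Minimal-valuation argument: fix x; take any y with xR^0y and any z with xR^3z. Set V(A) to the set of worlds R-reachable from y in exactly 0 steps. Then □^0A holds at y, so the antecedent holds at x; validity forces ◇^2A at z, giving a w with zR^2w and yR^0w.
First-order correspondent: ∀x ∀z (xR³z → ∃w (x = w ∧ zR²w)).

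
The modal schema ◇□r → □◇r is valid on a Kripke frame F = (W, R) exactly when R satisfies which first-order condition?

convergence: ∀x ∀y ∀z (Rxy ∧ Rxz → ∃w (Ryw ∧ Rzw))

Suppose ◇□r→□◇r is valid. Take Rxy, Rxz and set V(r)={w : Ryw}. Then □r at y so ◇□r at x, so □◇r at x, so ◇r at z, giving w with Rzw and Ryw.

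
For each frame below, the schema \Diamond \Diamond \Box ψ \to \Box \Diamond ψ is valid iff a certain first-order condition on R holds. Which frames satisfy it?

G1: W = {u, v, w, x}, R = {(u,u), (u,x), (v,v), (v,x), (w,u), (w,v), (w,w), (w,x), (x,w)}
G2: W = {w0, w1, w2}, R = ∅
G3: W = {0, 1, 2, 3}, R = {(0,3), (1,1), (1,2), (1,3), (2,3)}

This is the axiom for a generalized confluence (Geach) condition; its first-order frame correspondent is \forall x \forall y \forall z ((x R^2 y \wedge xRz) \to \exists w (yRw \wedge zRw)).
G1: fails — uR²u, uRx but no t with uRt and xRt.
G2: ✓.
G3: fails — 1R²1, 1R3 but no w with 1Rw and 3Rw.
Valid on: G2.

G2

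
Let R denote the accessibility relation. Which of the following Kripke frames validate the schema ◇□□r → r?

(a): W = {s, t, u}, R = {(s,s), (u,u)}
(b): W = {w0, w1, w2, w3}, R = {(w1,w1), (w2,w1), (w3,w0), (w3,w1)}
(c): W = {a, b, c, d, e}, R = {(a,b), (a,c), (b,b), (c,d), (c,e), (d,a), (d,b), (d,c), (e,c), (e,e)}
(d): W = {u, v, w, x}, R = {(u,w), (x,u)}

(a)

This is the axiom for a generalized confluence (Geach) condition; its first-order frame correspondent is ∀x ∀y (xRy → ∃w (yR²w ∧ x = w)).
(a): holds.
(b): fails — w2Rw1 but no w with w1R²w and w2=w.
(c): fails — aRb but no w with bR²w and a=w.
(d): fails — uRw but no t with wR²t and u=t.
Valid on: (a).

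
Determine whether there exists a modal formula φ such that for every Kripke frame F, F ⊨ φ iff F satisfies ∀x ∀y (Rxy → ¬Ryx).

No — not modally definable

Any modally definable frame class is closed under surjective bounded morphisms.
The 3-cycle (worlds 0,1,2 with 0→1→2→0) is asymmetric. Mapping every world to a single reflexive point • is a surjective bounded morphism, and the reflexive point is not asymmetric (R•• but asymmetry requires ¬R••).
So the class is not modally definable.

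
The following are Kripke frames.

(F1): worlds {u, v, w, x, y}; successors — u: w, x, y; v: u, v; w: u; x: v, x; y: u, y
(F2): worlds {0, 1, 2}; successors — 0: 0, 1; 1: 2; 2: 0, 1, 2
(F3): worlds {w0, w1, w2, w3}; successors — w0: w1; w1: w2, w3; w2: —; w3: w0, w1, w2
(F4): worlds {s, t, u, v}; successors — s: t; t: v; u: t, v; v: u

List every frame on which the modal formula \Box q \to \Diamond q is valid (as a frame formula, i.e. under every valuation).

(F1), (F2), (F4)

The schema corresponds to seriality: \forall x \exists y Rxy.
(F1): condition met.
(F2): condition met.
(F3): fails — world w2 has no successor.
(F4): condition met.
Valid on: (F1), (F2), (F4).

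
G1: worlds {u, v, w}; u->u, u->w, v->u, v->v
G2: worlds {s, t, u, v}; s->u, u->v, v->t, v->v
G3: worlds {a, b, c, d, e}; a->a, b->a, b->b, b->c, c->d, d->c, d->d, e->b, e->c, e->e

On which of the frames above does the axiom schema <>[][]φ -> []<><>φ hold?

Frame correspondent (Sahlqvist): forall x forall y forall z ((xRy & xRz) -> exists w (y R^2 w & z R^2 w)) — i.e. a generalized confluence (Geach) condition.
G1: fails — uRu, uRw but no t with uR²t and wR²t.
G2: fails — vRt, vRt but no w with tR²w and tR²w.
G3: fails — bRa, bRc but no w with aR²w and cR²w.

none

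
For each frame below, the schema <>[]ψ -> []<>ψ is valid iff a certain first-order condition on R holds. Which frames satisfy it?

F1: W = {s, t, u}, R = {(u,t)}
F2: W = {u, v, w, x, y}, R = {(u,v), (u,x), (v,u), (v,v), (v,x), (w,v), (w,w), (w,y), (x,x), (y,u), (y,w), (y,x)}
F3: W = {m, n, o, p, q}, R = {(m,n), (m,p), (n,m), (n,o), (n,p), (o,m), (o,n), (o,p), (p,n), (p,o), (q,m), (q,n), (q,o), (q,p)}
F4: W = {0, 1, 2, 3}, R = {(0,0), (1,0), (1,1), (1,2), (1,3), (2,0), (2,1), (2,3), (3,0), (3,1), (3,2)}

The schema corresponds to convergence: forall x forall y forall z (Rxy & Rxz -> exists w (Ryw & Rzw)).
F1: fails — Rut and Rut but t and t have no common successor.
F2: fails — Ryx and Ryw but x and w have no common successor.
F3: satisfies the condition.
F4: satisfies the condition.

F3, F4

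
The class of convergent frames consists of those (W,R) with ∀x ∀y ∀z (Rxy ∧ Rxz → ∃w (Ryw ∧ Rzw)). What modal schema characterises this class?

A defining formula is ◇□ψ → □◇ψ (the .2 axiom).

◇□ψ → □◇ψ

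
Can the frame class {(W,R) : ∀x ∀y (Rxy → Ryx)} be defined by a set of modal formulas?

The condition is symmetry. A defining modal formula is r → □◇r.
Suppose r→□◇r is valid. Take Rxy and set V(r)={x}. Then r at x, so □◇r at x, so ◇r at y, so some z with Ryz has r; z=x, i.e. Ryx.

Yes, by r → □◇r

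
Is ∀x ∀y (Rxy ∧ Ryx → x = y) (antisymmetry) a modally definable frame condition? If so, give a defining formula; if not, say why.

If a class were modally definable it would be closed under surjective bounded morphisms (Goldblatt–Thomason).
The 8-cycle (worlds 0,1,2,3,4,5,6,7 with 0→1→2→3→4→5→6→7→0) is antisymmetric. Sending even-indexed worlds to • and odd-indexed worlds to ∘ is a surjective bounded morphism onto the two-world frame with •↔∘, which is not antisymmetric.
So the class is not modally definable.

No — not modally definable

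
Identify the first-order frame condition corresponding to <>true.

◇⊤ holds at w iff w has a successor, so frame-validity of ◇⊤ is exactly seriality. Equivalently via □p → ◇p:
Suppose □p→◇p is valid. At any x set V(p)=W. Then □p at x, so ◇p at x, so x has a successor.
Conversely, any frame satisfying forall x exists y Rxy validates the schema.
So the correspondent is seriality.

seriality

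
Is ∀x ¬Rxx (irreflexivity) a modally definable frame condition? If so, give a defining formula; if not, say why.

No

Modal frame validity is preserved under surjective bounded morphisms.
The 2-cycle (worlds a,b with a→b→a) is irreflexive, and the map sending every world to a single reflexive point • is a surjective bounded morphism (forth: every edge maps to (•,•); back: every world has a successor). So any modal formula valid on the 2-cycle is also valid on the reflexive point, which is not irreflexive.
So no modal formula (or set of formulas) defines exactly the irreflexive frames.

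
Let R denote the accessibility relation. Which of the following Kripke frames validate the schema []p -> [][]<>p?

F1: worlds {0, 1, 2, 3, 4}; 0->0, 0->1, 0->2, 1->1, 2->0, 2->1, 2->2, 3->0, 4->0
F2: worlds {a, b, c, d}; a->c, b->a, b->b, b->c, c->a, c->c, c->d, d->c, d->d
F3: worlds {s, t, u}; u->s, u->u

This is the axiom for a generalized confluence (Geach) condition; its first-order frame correspondent is forall x forall z (x R^2 z -> exists w (xRw & zRw)).
F1: fails — 3R²1 but no w with 3Rw and 1Rw.
F2: ✓.
F3: fails — uR²s but no w with uRw and sRw.
Valid on: F2.

F2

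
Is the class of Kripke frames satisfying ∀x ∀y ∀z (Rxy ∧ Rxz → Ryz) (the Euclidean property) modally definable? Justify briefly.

Yes, by ◇r → □◇r

Yes: it is the Euclidean property, defined by the 5 schema ◇r → □◇r.
Suppose ◇r→□◇r is valid. Take Rxy, Rxz and set V(r)={y}. Then ◇r at x, so □◇r at x, so ◇r at z, so some w with Rzw has r; w=y, i.e. Rzy. By symmetry of the argument, Ryz.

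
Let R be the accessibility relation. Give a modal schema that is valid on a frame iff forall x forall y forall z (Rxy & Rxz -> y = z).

◇s → □s

A defining formula is ◇s → □s (the CD axiom).
Suppose ◇s→□s is valid. Take Rxy, Rxz and set V(s)={y}. Then ◇s at x, so □s at x, so s at z, i.e. z=y.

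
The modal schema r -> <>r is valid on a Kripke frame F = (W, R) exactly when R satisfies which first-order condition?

reflexivity: forall x Rxx

Equivalently (dual form): □r → r.
Suppose □r→r is valid. At any x set V(r)={w : Rxw}. Then □r holds at x, so r holds at x, i.e. Rxx.
Conversely, on a frame with reflexivity the schema holds at every world under every valuation.
So the correspondent is reflexivity.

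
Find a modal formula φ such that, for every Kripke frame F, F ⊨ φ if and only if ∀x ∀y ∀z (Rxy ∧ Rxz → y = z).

A defining formula is ◇ψ → □ψ (the CD axiom).
Suppose ◇ψ→□ψ is valid. Take Rxy, Rxz and set V(ψ)={y}. Then ◇ψ at x, so □ψ at x, so ψ at z, i.e. z=y.

◇ψ → □ψ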